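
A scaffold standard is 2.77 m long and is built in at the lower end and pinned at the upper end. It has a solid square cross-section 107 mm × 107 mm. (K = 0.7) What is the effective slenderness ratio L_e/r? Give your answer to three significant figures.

λ ≈ 62.8

I = a⁴/12 = 107⁴/12 = 1.092×10^7 mm⁴
A = 1.145×10^4 mm²;  r_min = √(I/A) = √(1.092×10^7/1.145×10^4) = 30.89 mm
L_e = K·L = 0.7 × 2.77 m = 1.939 m = 1939.0 mm
λ = L_e / r_min = 1939.0 / 30.89 = 62.8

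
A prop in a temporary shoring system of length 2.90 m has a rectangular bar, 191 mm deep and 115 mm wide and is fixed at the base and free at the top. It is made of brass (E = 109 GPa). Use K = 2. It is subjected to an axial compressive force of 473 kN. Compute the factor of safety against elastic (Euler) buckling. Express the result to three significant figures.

n ≈ 1.64

Buckling occurs about the weak axis: I_min = h·b³/12 with b = 115 mm (the shorter side).
I_min = 191×115³/12 = 2.421×10^7 mm⁴
I = 2.421×10^7 mm⁴ = 2.421×10^-5 m⁴
Effective length L_e = K·L = 2 × 2.90 = 5.800 m
P_cr = π²EI / L_e² = π² × 109×10⁹ × 2.421×10^-5 / 5.800² = 7.741×10^5 N
Factor of safety n = P_cr / P = 774.13 / 473 = 1.64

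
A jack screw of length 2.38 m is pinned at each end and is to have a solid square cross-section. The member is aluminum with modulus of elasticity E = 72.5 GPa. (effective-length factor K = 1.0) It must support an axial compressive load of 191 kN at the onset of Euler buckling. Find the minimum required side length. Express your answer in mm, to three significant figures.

a ≈ 65.3 mm

L_e = K·L = 1 × 2.38 = 2.380 m
Required I = P_cr·L_e²/(π²E) = 1.910×10^5 × 2.380² / (π² × 7.25×10^10) = 1.512×10^-6 m⁴
I_req = 1.512×10^6 mm⁴
Solid square: I = a⁴/12  ⇒  a = (12I)^(1/4) = (12×1.512×10^6)^(1/4) = 65.3 mm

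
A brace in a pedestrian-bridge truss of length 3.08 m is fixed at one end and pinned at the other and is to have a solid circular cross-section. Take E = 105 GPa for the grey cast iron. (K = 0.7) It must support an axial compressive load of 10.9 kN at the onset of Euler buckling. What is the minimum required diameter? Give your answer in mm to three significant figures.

d ≈ 31.6 mm

L_e = K·L = 0.7 × 3.08 = 2.156 m
Required I = P_cr·L_e²/(π²E) = 1.090×10^4 × 2.156² / (π² × 1.05×10^11) = 4.889×10^-8 m⁴
I_req = 4.889×10^4 mm⁴
Solid circle: I = πd⁴/64  ⇒  d = (64I/π)^(1/4) = (64×4.889×10^4/π)^(1/4) = 31.6 mm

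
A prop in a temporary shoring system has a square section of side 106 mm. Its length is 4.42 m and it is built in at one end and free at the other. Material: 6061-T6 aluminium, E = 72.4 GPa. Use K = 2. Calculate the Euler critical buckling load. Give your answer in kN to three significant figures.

P_cr ≈ 96.2 kN

I = a⁴/12 = 106⁴/12 = 1.052×10^7 mm⁴
I = 1.052×10^7 mm⁴ = 1.052×10^-5 m⁴
Effective length L_e = K·L = 2 × 4.42 = 8.840 m
P_cr = π²EI / L_e² = π² × 72.4×10⁹ × 1.052×10^-5 / 8.840² = 9.620×10^4 N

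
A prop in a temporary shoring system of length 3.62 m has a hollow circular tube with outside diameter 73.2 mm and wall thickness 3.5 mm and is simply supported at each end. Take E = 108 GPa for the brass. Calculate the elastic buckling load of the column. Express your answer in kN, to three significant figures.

P_cr ≈ 38.0 kN

Inner diameter d_i = 73.2 − 2×3.5 = 66.20 mm
I = π(d_o⁴ − d_i⁴)/64 = π(73.2⁴ − 66.20⁴)/64 = 4.666×10^5 mm⁴
I = 4.666×10^5 mm⁴ = 4.666×10^-7 m⁴
Effective length L_e = K·L = 1 × 3.62 = 3.620 m
P_cr = π²EI / L_e² = π² × 108×10⁹ × 4.666×10^-7 / 3.620² = 3.795×10^4 N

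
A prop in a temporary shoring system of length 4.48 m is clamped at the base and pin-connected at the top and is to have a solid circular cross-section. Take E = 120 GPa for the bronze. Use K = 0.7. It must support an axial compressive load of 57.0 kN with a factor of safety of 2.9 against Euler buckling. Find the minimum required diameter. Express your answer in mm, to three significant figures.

Required P_cr = n·P = 2.9 × 57.0 = 165.3 kN
L_e = K·L = 0.7 × 4.48 = 3.136 m
Required I = P_cr·L_e²/(π²E) = 1.653×10^5 × 3.136² / (π² × 1.20×10^11) = 1.373×10^-6 m⁴
I_req = 1.373×10^6 mm⁴
Solid circle: I = πd⁴/64  ⇒  d = (64I/π)^(1/4) = (64×1.373×10^6/π)^(1/4) = 72.7 mm

d ≈ 72.7 mm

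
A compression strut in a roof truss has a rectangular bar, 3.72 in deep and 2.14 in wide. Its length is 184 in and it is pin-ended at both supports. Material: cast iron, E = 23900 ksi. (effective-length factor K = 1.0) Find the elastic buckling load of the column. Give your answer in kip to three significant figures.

Buckling occurs about the weak axis: I_min = h·b³/12 with b = 2.14 in (the shorter side).
I_min = 3.72×2.14³/12 = 3.038 in⁴
Effective length L_e = K·L = 1 × 184 = 184.0 in
P_cr = π²EI / L_e² = π² × 23900×10³ × 3.038 / 184.0² = 2.117×10^4 lb

P_cr ≈ 21.2 kip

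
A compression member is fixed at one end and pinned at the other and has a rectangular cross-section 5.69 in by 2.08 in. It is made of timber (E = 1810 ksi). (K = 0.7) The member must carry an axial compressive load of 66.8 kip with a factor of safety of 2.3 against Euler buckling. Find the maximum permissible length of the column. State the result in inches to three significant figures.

L_max ≈ 31.8 in

Buckling occurs about the weak axis: I_min = h·b³/12 with b = 2.08 in (the shorter side).
I_min = 5.69×2.08³/12 = 4.267 in⁴
Required critical load P_cr = n·P = 2.3 × 66.8 = 153.6 kip = 1.536×10^5 lb
From P_cr = π²EI/(K·L)²:  L = (1/K)·√(π²EI/P_cr) = (1/0.7)·√(π²×1.81×10^6×4.267/1.536×10^5)
L = 31.8 in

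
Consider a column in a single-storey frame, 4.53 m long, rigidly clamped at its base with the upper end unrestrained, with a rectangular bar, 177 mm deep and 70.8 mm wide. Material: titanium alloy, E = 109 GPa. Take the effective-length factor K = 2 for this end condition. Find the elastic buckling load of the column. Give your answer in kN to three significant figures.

P_cr ≈ 68.6 kN

Buckling occurs about the weak axis: I_min = h·b³/12 with b = 70.8 mm (the shorter side).
I_min = 177×70.8³/12 = 5.235×10^6 mm⁴
I = 5.235×10^6 mm⁴ = 5.235×10^-6 m⁴
Effective length L_e = K·L = 2 × 4.53 = 9.060 m
P_cr = π²EI / L_e² = π² × 109×10⁹ × 5.235×10^-6 / 9.060² = 6.861×10^4 N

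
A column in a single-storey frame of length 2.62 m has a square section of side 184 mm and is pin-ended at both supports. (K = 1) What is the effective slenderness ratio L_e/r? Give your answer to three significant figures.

For a square r = a/√12 = 184/√12 = 53.12 mm
L_e = K·L = 1 × 2.62 m = 2.620 m = 2620.0 mm
λ = L_e / r_min = 2620.0 / 53.12 = 49.3

λ ≈ 49.3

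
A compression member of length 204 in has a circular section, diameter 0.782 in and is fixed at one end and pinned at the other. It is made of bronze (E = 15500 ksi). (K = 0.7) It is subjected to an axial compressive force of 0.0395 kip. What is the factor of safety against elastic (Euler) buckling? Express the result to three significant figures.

I = πd⁴/64 = π×0.782⁴/64 = 1.836×10^-2 in⁴
Effective length L_e = K·L = 0.7 × 204 = 142.8 in
P_cr = π²EI / L_e² = π² × 15500×10³ × 1.836×10^-2 / 142.8² = 137.7 lb
Factor of safety n = P_cr / P = 0.13771 / 0.0395 = 3.49

n ≈ 3.49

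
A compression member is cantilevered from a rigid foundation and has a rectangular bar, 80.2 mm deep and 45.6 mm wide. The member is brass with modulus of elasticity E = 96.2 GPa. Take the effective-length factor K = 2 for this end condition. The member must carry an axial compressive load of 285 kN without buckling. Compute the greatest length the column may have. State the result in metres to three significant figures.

L_max ≈ 0.726 m

Buckling occurs about the weak axis: I_min = h·b³/12 with b = 45.6 mm (the shorter side).
I_min = 80.2×45.6³/12 = 6.337×10^5 mm⁴
I = 6.337×10^-7 m⁴
At the buckling limit P_cr = P = 2.850×10^5 N
From P_cr = π²EI/(K·L)²:  L = (1/K)·√(π²EI/P_cr) = (1/2)·√(π²×9.62×10^10×6.337×10^-7/2.850×10^5)
L = 0.726 m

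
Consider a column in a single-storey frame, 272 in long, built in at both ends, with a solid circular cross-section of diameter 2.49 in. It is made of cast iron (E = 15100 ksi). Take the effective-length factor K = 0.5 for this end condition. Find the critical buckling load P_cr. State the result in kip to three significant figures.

P_cr ≈ 15.2 kip

I = πd⁴/64 = π×2.49⁴/64 = 1.887 in⁴
Effective length L_e = K·L = 0.5 × 272 = 136.0 in
P_cr = π²EI / L_e² = π² × 15100×10³ × 1.887 / 136.0² = 1.520×10^4 lb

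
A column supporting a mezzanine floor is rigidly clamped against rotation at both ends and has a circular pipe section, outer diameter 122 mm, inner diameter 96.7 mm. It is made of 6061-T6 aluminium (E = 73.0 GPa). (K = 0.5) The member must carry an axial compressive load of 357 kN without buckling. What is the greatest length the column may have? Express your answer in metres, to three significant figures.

L_max ≈ 7.29 m

d_o = 122 mm, d_i = 96.7 mm
I = π(d_o⁴ − d_i⁴)/64 = π(122⁴ − 96.70⁴)/64 = 6.582×10^6 mm⁴
I = 6.582×10^-6 m⁴
At the buckling limit P_cr = P = 3.570×10^5 N
From P_cr = π²EI/(K·L)²:  L = (1/K)·√(π²EI/P_cr) = (1/0.5)·√(π²×7.30×10^10×6.582×10^-6/3.570×10^5)
L = 7.29 m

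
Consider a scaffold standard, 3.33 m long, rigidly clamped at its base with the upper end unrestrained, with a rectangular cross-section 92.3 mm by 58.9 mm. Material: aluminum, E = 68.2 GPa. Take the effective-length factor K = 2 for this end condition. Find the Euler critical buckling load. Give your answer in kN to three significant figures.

P_cr ≈ 23.9 kN

Buckling occurs about the weak axis: I_min = h·b³/12 with b = 58.9 mm (the shorter side).
I_min = 92.3×58.9³/12 = 1.572×10^6 mm⁴
I = 1.572×10^6 mm⁴ = 1.572×10^-6 m⁴
Effective length L_e = K·L = 2 × 3.33 = 6.660 m
P_cr = π²EI / L_e² = π² × 68.2×10⁹ × 1.572×10^-6 / 6.660² = 2.385×10^4 N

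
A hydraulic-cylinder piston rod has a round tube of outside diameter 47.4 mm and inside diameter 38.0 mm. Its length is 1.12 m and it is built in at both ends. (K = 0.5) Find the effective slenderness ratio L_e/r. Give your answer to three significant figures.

d_o = 47.4 mm, d_i = 38.0 mm
I = π(d_o⁴ − d_i⁴)/64 = π(47.4⁴ − 38.00⁴)/64 = 1.454×10^5 mm⁴
A = 630.5 mm²;  r_min = √(I/A) = √(1.454×10^5/630.5) = 15.19 mm
L_e = K·L = 0.5 × 1.12 m = 0.5600 m = 560.00 mm
λ = L_e / r_min = 560.00 / 15.19 = 36.9

λ ≈ 36.9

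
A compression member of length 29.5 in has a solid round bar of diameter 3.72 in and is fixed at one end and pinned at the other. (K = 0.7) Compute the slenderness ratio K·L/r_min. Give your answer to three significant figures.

λ ≈ 22.2

For a solid circle r = d/4 = 3.72/4 = 0.9300 in
L_e = K·L = 0.7 × 29.5 = 20.65 in
λ = L_e / r_min = 20.650 / 0.9300 = 22.2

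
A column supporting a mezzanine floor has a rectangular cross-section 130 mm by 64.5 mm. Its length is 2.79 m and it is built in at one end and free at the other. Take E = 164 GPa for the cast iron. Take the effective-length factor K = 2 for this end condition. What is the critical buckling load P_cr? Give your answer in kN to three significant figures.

Buckling occurs about the weak axis: I_min = h·b³/12 with b = 64.5 mm (the shorter side).
I_min = 130×64.5³/12 = 2.907×10^6 mm⁴
I = 2.907×10^6 mm⁴ = 2.907×10^-6 m⁴
Effective length L_e = K·L = 2 × 2.79 = 5.580 m
P_cr = π²EI / L_e² = π² × 164×10⁹ × 2.907×10^-6 / 5.580² = 1.511×10^5 N

P_cr ≈ 151 kN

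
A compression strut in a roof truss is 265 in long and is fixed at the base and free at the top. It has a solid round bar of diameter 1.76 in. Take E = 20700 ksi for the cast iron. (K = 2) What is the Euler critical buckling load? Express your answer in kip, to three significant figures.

P_cr ≈ 0.343 kip

I = πd⁴/64 = π×1.76⁴/64 = 0.4710 in⁴
Effective length L_e = K·L = 2 × 265 = 530.0 in
P_cr = π²EI / L_e² = π² × 20700×10³ × 0.4710 / 530.0² = 342.6 lb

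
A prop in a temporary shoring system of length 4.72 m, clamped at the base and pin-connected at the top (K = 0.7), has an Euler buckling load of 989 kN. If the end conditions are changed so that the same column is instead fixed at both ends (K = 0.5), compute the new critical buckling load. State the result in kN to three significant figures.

P_cr ≈ 1940 kN

P_cr ∝ 1/K², so P_cr,new = P_cr,old × (K_old/K_new)² = 989 × (0.7/0.5)²
= 989 × 1.960 = 1940 kN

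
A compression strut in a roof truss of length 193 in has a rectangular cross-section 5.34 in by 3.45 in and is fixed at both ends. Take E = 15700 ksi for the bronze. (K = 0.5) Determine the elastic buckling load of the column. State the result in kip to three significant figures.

P_cr ≈ 304 kip

Buckling occurs about the weak axis: I_min = h·b³/12 with b = 3.45 in (the shorter side).
I_min = 5.34×3.45³/12 = 18.27 in⁴
Effective length L_e = K·L = 0.5 × 193 = 96.50 in
P_cr = π²EI / L_e² = π² × 15700×10³ × 18.27 / 96.50² = 3.041×10^5 lb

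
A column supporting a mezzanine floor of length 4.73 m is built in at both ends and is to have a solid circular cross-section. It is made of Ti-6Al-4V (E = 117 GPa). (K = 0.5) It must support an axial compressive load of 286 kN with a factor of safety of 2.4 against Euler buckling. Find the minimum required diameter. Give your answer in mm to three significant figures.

d ≈ 90.7 mm

Required P_cr = n·P = 2.4 × 286 = 686.4 kN
L_e = K·L = 0.5 × 4.73 = 2.365 m
Required I = P_cr·L_e²/(π²E) = 6.864×10^5 × 2.365² / (π² × 1.17×10^11) = 3.325×10^-6 m⁴
I_req = 3.325×10^6 mm⁴
Solid circle: I = πd⁴/64  ⇒  d = (64I/π)^(1/4) = (64×3.325×10^6/π)^(1/4) = 90.7 mm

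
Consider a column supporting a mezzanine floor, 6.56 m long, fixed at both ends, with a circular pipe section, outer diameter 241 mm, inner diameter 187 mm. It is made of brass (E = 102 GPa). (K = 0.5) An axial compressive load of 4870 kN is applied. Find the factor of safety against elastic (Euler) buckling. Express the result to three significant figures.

d_o = 241 mm, d_i = 187 mm
I = π(d_o⁴ − d_i⁴)/64 = π(241⁴ − 187.0⁴)/64 = 1.056×10^8 mm⁴
I = 1.056×10^8 mm⁴ = 1.056×10^-4 m⁴
Effective length L_e = K·L = 0.5 × 6.56 = 3.280 m
P_cr = π²EI / L_e² = π² × 102×10⁹ × 1.056×10^-4 / 3.280² = 9.878×10^6 N
Factor of safety n = P_cr / P = 9878.2 / 4870 = 2.03

n ≈ 2.03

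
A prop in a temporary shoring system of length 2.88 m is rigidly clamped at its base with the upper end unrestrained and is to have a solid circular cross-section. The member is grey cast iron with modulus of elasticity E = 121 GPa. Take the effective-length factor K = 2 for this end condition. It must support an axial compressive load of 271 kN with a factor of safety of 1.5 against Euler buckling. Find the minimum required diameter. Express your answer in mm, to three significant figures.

d ≈ 123 mm

Required P_cr = n·P = 1.5 × 271 = 406.5 kN
L_e = K·L = 2 × 2.88 = 5.760 m
Required I = P_cr·L_e²/(π²E) = 4.065×10^5 × 5.760² / (π² × 1.21×10^11) = 1.129×10^-5 m⁴
I_req = 1.129×10^7 mm⁴
Solid circle: I = πd⁴/64  ⇒  d = (64I/π)^(1/4) = (64×1.129×10^7/π)^(1/4) = 123 mm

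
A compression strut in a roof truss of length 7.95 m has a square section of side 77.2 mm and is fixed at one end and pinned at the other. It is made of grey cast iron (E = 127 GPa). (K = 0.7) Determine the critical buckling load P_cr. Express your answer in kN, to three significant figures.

I = a⁴/12 = 77.2⁴/12 = 2.960×10^6 mm⁴
I = 2.960×10^6 mm⁴ = 2.960×10^-6 m⁴
Effective length L_e = K·L = 0.7 × 7.95 = 5.565 m
P_cr = π²EI / L_e² = π² × 127×10⁹ × 2.960×10^-6 / 5.565² = 1.198×10^5 N

P_cr ≈ 120 kN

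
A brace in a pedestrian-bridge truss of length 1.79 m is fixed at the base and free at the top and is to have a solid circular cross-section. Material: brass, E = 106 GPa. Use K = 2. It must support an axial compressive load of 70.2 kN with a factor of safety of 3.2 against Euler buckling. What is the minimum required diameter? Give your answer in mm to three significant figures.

Required P_cr = n·P = 3.2 × 70.2 = 224.6 kN
L_e = K·L = 2 × 1.79 = 3.580 m
Required I = P_cr·L_e²/(π²E) = 2.246×10^5 × 3.580² / (π² × 1.06×10^11) = 2.752×10^-6 m⁴
I_req = 2.752×10^6 mm⁴
Solid circle: I = πd⁴/64  ⇒  d = (64I/π)^(1/4) = (64×2.752×10^6/π)^(1/4) = 86.5 mm

d ≈ 86.5 mm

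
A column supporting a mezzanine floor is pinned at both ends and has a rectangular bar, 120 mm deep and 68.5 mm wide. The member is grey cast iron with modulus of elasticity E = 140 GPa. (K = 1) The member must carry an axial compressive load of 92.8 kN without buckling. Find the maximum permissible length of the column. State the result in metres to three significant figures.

L_max ≈ 6.92 m

Buckling occurs about the weak axis: I_min = h·b³/12 with b = 68.5 mm (the shorter side).
I_min = 120×68.5³/12 = 3.214×10^6 mm⁴
I = 3.214×10^-6 m⁴
At the buckling limit P_cr = P = 9.280×10^4 N
From P_cr = π²EI/(K·L)²:  L = (1/K)·√(π²EI/P_cr) = (1/1)·√(π²×1.40×10^11×3.214×10^-6/9.280×10^4)
L = 6.92 m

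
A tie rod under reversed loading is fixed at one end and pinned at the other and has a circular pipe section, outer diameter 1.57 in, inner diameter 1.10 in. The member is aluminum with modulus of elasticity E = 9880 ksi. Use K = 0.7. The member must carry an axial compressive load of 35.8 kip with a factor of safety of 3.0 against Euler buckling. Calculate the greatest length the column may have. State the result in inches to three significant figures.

L_max ≈ 20.5 in

d_o = 1.57 in, d_i = 1.10 in
I = π(d_o⁴ − d_i⁴)/64 = π(1.57⁴ − 1.100⁴)/64 = 0.2264 in⁴
Required critical load P_cr = n·P = 3.0 × 35.8 = 107.4 kip = 1.074×10^5 lb
From P_cr = π²EI/(K·L)²:  L = (1/K)·√(π²EI/P_cr) = (1/0.7)·√(π²×9.88×10^6×0.2264/1.074×10^5)
L = 20.5 in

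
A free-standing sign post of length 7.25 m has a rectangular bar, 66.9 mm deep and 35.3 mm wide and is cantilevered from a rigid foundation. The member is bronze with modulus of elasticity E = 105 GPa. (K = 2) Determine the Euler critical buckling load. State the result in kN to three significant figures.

P_cr ≈ 1.21 kN

Buckling occurs about the weak axis: I_min = h·b³/12 with b = 35.3 mm (the shorter side).
I_min = 66.9×35.3³/12 = 2.452×10^5 mm⁴
I = 2.452×10^5 mm⁴ = 2.452×10^-7 m⁴
Effective length L_e = K·L = 2 × 7.25 = 14.50 m
P_cr = π²EI / L_e² = π² × 105×10⁹ × 2.452×10^-7 / 14.50² = 1.209×10^3 N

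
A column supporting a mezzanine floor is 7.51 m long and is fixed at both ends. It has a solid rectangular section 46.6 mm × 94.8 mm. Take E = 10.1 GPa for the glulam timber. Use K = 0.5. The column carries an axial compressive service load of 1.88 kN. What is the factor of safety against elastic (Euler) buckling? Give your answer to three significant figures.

n ≈ 3.01

Buckling occurs about the weak axis: I_min = h·b³/12 with b = 46.6 mm (the shorter side).
I_min = 94.8×46.6³/12 = 7.994×10^5 mm⁴
I = 7.994×10^5 mm⁴ = 7.994×10^-7 m⁴
Effective length L_e = K·L = 0.5 × 7.51 = 3.755 m
P_cr = π²EI / L_e² = π² × 10.1×10⁹ × 7.994×10^-7 / 3.755² = 5.652×10^3 N
Factor of safety n = P_cr / P = 5.6518 / 1.88 = 3.01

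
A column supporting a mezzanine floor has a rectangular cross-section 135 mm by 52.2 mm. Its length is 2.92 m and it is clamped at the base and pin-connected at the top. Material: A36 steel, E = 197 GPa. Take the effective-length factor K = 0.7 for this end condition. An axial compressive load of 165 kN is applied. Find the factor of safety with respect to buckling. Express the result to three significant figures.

Buckling occurs about the weak axis: I_min = h·b³/12 with b = 52.2 mm (the shorter side).
I_min = 135×52.2³/12 = 1.600×10^6 mm⁴
I = 1.600×10^6 mm⁴ = 1.600×10^-6 m⁴
Effective length L_e = K·L = 0.7 × 2.92 = 2.044 m
P_cr = π²EI / L_e² = π² × 197×10⁹ × 1.600×10^-6 / 2.044² = 7.447×10^5 N
Factor of safety n = P_cr / P = 744.68 / 165 = 4.51

n ≈ 4.51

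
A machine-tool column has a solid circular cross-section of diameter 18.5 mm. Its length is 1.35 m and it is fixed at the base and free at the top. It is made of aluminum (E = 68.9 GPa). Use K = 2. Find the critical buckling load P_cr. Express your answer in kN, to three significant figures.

P_cr ≈ 0.536 kN

I = πd⁴/64 = π×18.5⁴/64 = 5.750×10^3 mm⁴
I = 5.750×10^3 mm⁴ = 5.750×10^-9 m⁴
Effective length L_e = K·L = 2 × 1.35 = 2.700 m
P_cr = π²EI / L_e² = π² × 68.9×10⁹ × 5.750×10^-9 / 2.700² = 536.3 N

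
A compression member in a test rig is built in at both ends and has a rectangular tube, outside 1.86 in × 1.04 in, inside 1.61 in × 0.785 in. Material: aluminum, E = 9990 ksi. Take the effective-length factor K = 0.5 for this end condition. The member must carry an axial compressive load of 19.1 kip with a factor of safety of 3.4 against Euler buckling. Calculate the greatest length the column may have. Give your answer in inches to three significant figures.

Weak-axis I_min = (h_o·b_o³ − h_i·b_i³)/12 with b_o = 1.04, b_i = 0.7850 in (shorter outer/inner sides).
I_min = (1.86×1.04³ − 1.610×0.7850³)/12 = 0.1095 in⁴
Required critical load P_cr = n·P = 3.4 × 19.1 = 64.94 kip = 6.494×10^4 lb
From P_cr = π²EI/(K·L)²:  L = (1/K)·√(π²EI/P_cr) = (1/0.5)·√(π²×9.99×10^6×0.1095/6.494×10^4)
L = 25.8 in

L_max ≈ 25.8 in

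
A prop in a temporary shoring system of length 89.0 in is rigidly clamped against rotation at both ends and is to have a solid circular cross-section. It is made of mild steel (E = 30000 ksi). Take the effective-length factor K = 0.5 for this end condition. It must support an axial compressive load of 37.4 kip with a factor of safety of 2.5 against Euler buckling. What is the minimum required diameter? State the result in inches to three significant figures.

Required P_cr = n·P = 2.5 × 37.4 = 93.50 kip
L_e = K·L = 0.5 × 89.0 = 44.50 in
Required I = P_cr·L_e²/(π²E) = 9.350×10^4 × 44.50² / (π² × 3.00×10^7) = 0.6253 in⁴
Solid circle: I = πd⁴/64  ⇒  d = (64I/π)^(1/4) = (64×0.6253/π)^(1/4) = 1.89 in

d ≈ 1.89 in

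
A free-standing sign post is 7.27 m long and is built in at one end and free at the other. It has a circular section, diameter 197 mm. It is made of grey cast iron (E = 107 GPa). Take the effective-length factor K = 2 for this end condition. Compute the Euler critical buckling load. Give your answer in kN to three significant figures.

P_cr ≈ 369 kN

I = πd⁴/64 = π×197⁴/64 = 7.393×10^7 mm⁴
I = 7.393×10^7 mm⁴ = 7.393×10^-5 m⁴
Effective length L_e = K·L = 2 × 7.27 = 14.54 m
P_cr = π²EI / L_e² = π² × 107×10⁹ × 7.393×10^-5 / 14.54² = 3.693×10^5 N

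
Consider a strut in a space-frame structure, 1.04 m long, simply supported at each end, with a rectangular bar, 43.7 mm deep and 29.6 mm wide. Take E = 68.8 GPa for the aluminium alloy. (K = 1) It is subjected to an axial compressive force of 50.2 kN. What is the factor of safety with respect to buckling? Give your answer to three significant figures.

Buckling occurs about the weak axis: I_min = h·b³/12 with b = 29.6 mm (the shorter side).
I_min = 43.7×29.6³/12 = 9.444×10^4 mm⁴
I = 9.444×10^4 mm⁴ = 9.444×10^-8 m⁴
Effective length L_e = K·L = 1 × 1.04 = 1.040 m
P_cr = π²EI / L_e² = π² × 68.8×10⁹ × 9.444×10^-8 / 1.040² = 5.929×10^4 N
Factor of safety n = P_cr / P = 59.292 / 50.2 = 1.18

n ≈ 1.18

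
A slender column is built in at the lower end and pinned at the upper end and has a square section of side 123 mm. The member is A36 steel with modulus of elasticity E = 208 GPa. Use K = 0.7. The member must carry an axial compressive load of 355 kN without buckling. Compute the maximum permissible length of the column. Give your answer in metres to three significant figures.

I = a⁴/12 = 123⁴/12 = 1.907×10^7 mm⁴
I = 1.907×10^-5 m⁴
At the buckling limit P_cr = P = 3.550×10^5 N
From P_cr = π²EI/(K·L)²:  L = (1/K)·√(π²EI/P_cr) = (1/0.7)·√(π²×2.08×10^11×1.907×10^-5/3.550×10^5)
L = 15.0 m

L_max ≈ 15.0 m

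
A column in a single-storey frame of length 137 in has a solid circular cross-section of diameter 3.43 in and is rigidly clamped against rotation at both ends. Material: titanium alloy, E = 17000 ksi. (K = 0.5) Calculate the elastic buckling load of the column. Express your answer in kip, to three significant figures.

I = πd⁴/64 = π×3.43⁴/64 = 6.794 in⁴
Effective length L_e = K·L = 0.5 × 137 = 68.50 in
P_cr = π²EI / L_e² = π² × 17000×10³ × 6.794 / 68.50² = 2.429×10^5 lb

P_cr ≈ 243 kip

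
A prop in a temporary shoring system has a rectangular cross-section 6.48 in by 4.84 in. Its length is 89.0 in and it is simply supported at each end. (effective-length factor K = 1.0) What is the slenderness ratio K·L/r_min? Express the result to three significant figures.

λ ≈ 63.7

For a rectangle r_min = b/√12 = 4.84/√12 = 1.397 in
L_e = K·L = 1 × 89.0 = 89.00 in
λ = L_e / r_min = 89.000 / 1.397 = 63.7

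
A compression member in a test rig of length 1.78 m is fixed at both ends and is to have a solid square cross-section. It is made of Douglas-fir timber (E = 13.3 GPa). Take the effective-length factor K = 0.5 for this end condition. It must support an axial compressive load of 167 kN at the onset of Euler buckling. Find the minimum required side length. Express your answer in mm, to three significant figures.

L_e = K·L = 0.5 × 1.78 = 0.8900 m
Required I = P_cr·L_e²/(π²E) = 1.670×10^5 × 0.8900² / (π² × 1.33×10^10) = 1.008×10^-6 m⁴
I_req = 1.008×10^6 mm⁴
Solid square: I = a⁴/12  ⇒  a = (12I)^(1/4) = (12×1.008×10^6)^(1/4) = 59.0 mm

a ≈ 59.0 mm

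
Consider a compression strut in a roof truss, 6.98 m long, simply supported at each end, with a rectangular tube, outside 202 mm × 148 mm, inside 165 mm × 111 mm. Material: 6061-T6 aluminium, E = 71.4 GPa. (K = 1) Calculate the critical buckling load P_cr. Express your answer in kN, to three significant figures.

Weak-axis I_min = (h_o·b_o³ − h_i·b_i³)/12 with b_o = 148, b_i = 111.0 mm (shorter outer/inner sides).
I_min = (202×148³ − 165.0×111.0³)/12 = 3.577×10^7 mm⁴
I = 3.577×10^7 mm⁴ = 3.577×10^-5 m⁴
Effective length L_e = K·L = 1 × 6.98 = 6.980 m
P_cr = π²EI / L_e² = π² × 71.4×10⁹ × 3.577×10^-5 / 6.980² = 5.173×10^5 N

P_cr ≈ 517 kN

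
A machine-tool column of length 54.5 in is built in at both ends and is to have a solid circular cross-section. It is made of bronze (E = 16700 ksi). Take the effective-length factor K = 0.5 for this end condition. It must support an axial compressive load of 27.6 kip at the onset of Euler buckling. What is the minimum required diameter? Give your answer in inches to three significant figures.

d ≈ 1.26 in

L_e = K·L = 0.5 × 54.5 = 27.25 in
Required I = P_cr·L_e²/(π²E) = 2.760×10^4 × 27.25² / (π² × 1.67×10^7) = 0.1243 in⁴
Solid circle: I = πd⁴/64  ⇒  d = (64I/π)^(1/4) = (64×0.1243/π)^(1/4) = 1.26 in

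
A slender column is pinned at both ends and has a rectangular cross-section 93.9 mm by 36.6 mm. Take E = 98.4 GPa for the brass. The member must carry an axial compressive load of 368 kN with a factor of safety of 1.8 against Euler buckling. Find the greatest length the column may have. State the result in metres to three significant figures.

Buckling occurs about the weak axis: I_min = h·b³/12 with b = 36.6 mm (the shorter side).
I_min = 93.9×36.6³/12 = 3.836×10^5 mm⁴
I = 3.836×10^-7 m⁴
Required critical load P_cr = n·P = 1.8 × 368 = 662.4 kN = 6.624×10^5 N
From P_cr = π²EI/(K·L)²:  L = (1/K)·√(π²EI/P_cr) = (1/1)·√(π²×9.84×10^10×3.836×10^-7/6.624×10^5)
L = 0.750 m

L_max ≈ 0.750 m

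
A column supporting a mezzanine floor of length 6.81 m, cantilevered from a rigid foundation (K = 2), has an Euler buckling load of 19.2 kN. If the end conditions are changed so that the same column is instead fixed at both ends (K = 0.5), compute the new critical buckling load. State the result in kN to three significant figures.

P_cr ≈ 307 kN

P_cr ∝ 1/K², so P_cr,new = P_cr,old × (K_old/K_new)² = 19.2 × (2/0.5)²
= 19.2 × 16.00 = 307 kN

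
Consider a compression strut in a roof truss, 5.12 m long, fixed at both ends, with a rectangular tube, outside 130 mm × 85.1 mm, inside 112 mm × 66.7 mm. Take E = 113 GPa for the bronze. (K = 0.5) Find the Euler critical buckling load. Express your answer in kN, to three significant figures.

P_cr ≈ 665 kN

Weak-axis I_min = (h_o·b_o³ − h_i·b_i³)/12 with b_o = 85.1, b_i = 66.70 mm (shorter outer/inner sides).
I_min = (130×85.1³ − 112.0×66.70³)/12 = 3.907×10^6 mm⁴
I = 3.907×10^6 mm⁴ = 3.907×10^-6 m⁴
Effective length L_e = K·L = 0.5 × 5.12 = 2.560 m
P_cr = π²EI / L_e² = π² × 113×10⁹ × 3.907×10^-6 / 2.560² = 6.649×10^5 N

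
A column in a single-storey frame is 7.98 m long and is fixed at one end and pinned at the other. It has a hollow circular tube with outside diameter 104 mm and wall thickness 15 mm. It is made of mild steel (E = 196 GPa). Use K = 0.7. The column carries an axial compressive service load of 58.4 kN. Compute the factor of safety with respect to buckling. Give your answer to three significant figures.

n ≈ 4.53

Inner diameter d_i = 104 − 2×15 = 74.00 mm
I = π(d_o⁴ − d_i⁴)/64 = π(104⁴ − 74.00⁴)/64 = 4.271×10^6 mm⁴
I = 4.271×10^6 mm⁴ = 4.271×10^-6 m⁴
Effective length L_e = K·L = 0.7 × 7.98 = 5.586 m
P_cr = π²EI / L_e² = π² × 196×10⁹ × 4.271×10^-6 / 5.586² = 2.648×10^5 N
Factor of safety n = P_cr / P = 264.75 / 58.4 = 4.53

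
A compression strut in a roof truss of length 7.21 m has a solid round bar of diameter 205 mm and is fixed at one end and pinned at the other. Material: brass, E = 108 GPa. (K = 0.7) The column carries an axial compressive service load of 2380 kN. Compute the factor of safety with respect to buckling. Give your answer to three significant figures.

I = πd⁴/64 = π×205⁴/64 = 8.669×10^7 mm⁴
I = 8.669×10^7 mm⁴ = 8.669×10^-5 m⁴
Effective length L_e = K·L = 0.7 × 7.21 = 5.047 m
P_cr = π²EI / L_e² = π² × 108×10⁹ × 8.669×10^-5 / 5.047² = 3.628×10^6 N
Factor of safety n = P_cr / P = 3627.8 / 2380 = 1.52

n ≈ 1.52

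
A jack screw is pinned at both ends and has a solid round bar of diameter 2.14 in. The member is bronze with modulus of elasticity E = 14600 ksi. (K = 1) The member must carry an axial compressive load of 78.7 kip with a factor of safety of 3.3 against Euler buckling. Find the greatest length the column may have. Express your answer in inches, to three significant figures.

I = πd⁴/64 = π×2.14⁴/64 = 1.029 in⁴
Required critical load P_cr = n·P = 3.3 × 78.7 = 259.7 kip = 2.597×10^5 lb
From P_cr = π²EI/(K·L)²:  L = (1/K)·√(π²EI/P_cr) = (1/1)·√(π²×1.46×10^7×1.029/2.597×10^5)
L = 23.9 in

L_max ≈ 23.9 in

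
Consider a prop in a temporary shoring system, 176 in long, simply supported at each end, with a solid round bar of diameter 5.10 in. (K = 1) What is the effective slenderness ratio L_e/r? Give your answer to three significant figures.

λ ≈ 138

For a solid circle r = d/4 = 5.10/4 = 1.275 in
L_e = K·L = 1 × 176 = 176.0 in
λ = L_e / r_min = 176.00 / 1.275 = 138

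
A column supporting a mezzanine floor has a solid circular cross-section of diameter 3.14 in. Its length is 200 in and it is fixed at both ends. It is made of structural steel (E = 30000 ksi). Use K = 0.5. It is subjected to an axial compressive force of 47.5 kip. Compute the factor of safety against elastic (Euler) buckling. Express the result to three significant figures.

I = πd⁴/64 = π×3.14⁴/64 = 4.772 in⁴
Effective length L_e = K·L = 0.5 × 200 = 100.0 in
P_cr = π²EI / L_e² = π² × 30000×10³ × 4.772 / 100.0² = 1.413×10^5 lb
Factor of safety n = P_cr / P = 141.29 / 47.5 = 2.97

n ≈ 2.97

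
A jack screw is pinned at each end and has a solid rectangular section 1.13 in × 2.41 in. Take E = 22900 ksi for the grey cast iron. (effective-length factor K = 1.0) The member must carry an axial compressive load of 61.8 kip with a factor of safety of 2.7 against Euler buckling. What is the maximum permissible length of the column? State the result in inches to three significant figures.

Buckling occurs about the weak axis: I_min = h·b³/12 with b = 1.13 in (the shorter side).
I_min = 2.41×1.13³/12 = 0.2898 in⁴
Required critical load P_cr = n·P = 2.7 × 61.8 = 166.9 kip = 1.669×10^5 lb
From P_cr = π²EI/(K·L)²:  L = (1/K)·√(π²EI/P_cr) = (1/1)·√(π²×2.29×10^7×0.2898/1.669×10^5)
L = 19.8 in

L_max ≈ 19.8 in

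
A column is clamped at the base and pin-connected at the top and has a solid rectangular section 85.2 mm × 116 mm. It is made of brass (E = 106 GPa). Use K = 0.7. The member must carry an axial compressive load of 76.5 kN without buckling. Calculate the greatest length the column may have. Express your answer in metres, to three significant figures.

Buckling occurs about the weak axis: I_min = h·b³/12 with b = 85.2 mm (the shorter side).
I_min = 116×85.2³/12 = 5.979×10^6 mm⁴
I = 5.979×10^-6 m⁴
At the buckling limit P_cr = P = 7.650×10^4 N
From P_cr = π²EI/(K·L)²:  L = (1/K)·√(π²EI/P_cr) = (1/0.7)·√(π²×1.06×10^11×5.979×10^-6/7.650×10^4)
L = 12.9 m

L_max ≈ 12.9 m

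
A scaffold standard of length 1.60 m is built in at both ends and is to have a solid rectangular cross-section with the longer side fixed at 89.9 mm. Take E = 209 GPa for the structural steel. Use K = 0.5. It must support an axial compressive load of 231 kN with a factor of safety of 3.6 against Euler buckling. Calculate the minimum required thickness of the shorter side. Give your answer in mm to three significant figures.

b ≈ 32.5 mm

Required P_cr = n·P = 3.6 × 231 = 831.6 kN
L_e = K·L = 0.5 × 1.60 = 0.8000 m
Required I = P_cr·L_e²/(π²E) = 8.316×10^5 × 0.8000² / (π² × 2.09×10^11) = 2.580×10^-7 m⁴
I_req = 2.580×10^5 mm⁴
Rectangle, weak axis: I_min = h·b³/12 with h = 89.9 mm fixed  ⇒  b = (12I/h)^(1/3) = 32.5 mm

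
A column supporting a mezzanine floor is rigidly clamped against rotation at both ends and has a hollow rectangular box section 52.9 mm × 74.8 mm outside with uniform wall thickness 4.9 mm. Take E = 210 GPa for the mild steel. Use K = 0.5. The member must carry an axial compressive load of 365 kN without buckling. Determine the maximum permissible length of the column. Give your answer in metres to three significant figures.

L_max ≈ 3.33 m

Inner dimensions: h_i = 74.8 − 2×4.9 = 65.00 mm, b_i = 52.9 − 2×4.9 = 43.10 mm
Weak-axis I_min = (h_o·b_o³ − h_i·b_i³)/12 with b_o = 52.9, b_i = 43.10 mm (shorter outer/inner sides).
I_min = (74.8×52.9³ − 65.00×43.10³)/12 = 4.891×10^5 mm⁴
I = 4.891×10^-7 m⁴
At the buckling limit P_cr = P = 3.650×10^5 N
From P_cr = π²EI/(K·L)²:  L = (1/K)·√(π²EI/P_cr) = (1/0.5)·√(π²×2.10×10^11×4.891×10^-7/3.650×10^5)
L = 3.33 m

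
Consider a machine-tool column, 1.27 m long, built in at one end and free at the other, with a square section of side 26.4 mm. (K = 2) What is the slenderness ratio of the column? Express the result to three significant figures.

λ ≈ 333

I = a⁴/12 = 26.4⁴/12 = 4.048×10^4 mm⁴
A = 697.0 mm²;  r_min = √(I/A) = √(4.048×10^4/697.0) = 7.621 mm
L_e = K·L = 2 × 1.27 m = 2.540 m = 2540.0 mm
λ = L_e / r_min = 2540.0 / 7.621 = 333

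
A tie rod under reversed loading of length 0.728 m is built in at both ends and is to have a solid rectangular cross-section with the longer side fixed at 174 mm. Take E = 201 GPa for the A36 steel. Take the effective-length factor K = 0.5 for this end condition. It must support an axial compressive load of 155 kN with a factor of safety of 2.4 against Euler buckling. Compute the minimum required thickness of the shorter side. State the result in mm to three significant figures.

Required P_cr = n·P = 2.4 × 155 = 372.0 kN
L_e = K·L = 0.5 × 0.728 = 0.3640 m
Required I = P_cr·L_e²/(π²E) = 3.720×10^5 × 0.3640² / (π² × 2.01×10^11) = 2.485×10^-8 m⁴
I_req = 2.485×10^4 mm⁴
Rectangle, weak axis: I_min = h·b³/12 with h = 174 mm fixed  ⇒  b = (12I/h)^(1/3) = 12.0 mm

b ≈ 12.0 mm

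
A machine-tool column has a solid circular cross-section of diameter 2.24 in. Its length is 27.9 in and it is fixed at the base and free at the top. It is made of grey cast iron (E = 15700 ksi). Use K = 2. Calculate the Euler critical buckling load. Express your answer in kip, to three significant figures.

P_cr ≈ 61.5 kip

I = πd⁴/64 = π×2.24⁴/64 = 1.236 in⁴
Effective length L_e = K·L = 2 × 27.9 = 55.80 in
P_cr = π²EI / L_e² = π² × 15700×10³ × 1.236 / 55.80² = 6.150×10^4 lb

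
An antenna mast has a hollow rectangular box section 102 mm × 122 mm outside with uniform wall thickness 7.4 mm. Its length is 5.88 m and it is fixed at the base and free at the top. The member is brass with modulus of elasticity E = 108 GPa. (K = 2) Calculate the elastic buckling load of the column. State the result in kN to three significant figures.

P_cr ≈ 37.5 kN

Inner dimensions: h_i = 122 − 2×7.4 = 107.2 mm, b_i = 102 − 2×7.4 = 87.20 mm
Weak-axis I_min = (h_o·b_o³ − h_i·b_i³)/12 with b_o = 102, b_i = 87.20 mm (shorter outer/inner sides).
I_min = (122×102³ − 107.2×87.20³)/12 = 4.866×10^6 mm⁴
I = 4.866×10^6 mm⁴ = 4.866×10^-6 m⁴
Effective length L_e = K·L = 2 × 5.88 = 11.76 m
P_cr = π²EI / L_e² = π² × 108×10⁹ × 4.866×10^-6 / 11.76² = 3.750×10^4 N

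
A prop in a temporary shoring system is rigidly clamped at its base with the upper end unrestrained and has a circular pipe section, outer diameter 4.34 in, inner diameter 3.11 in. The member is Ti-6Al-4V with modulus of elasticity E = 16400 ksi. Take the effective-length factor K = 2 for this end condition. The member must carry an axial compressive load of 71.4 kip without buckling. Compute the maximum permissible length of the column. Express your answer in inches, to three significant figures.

L_max ≈ 85.2 in

d_o = 4.34 in, d_i = 3.11 in
I = π(d_o⁴ − d_i⁴)/64 = π(4.34⁴ − 3.110⁴)/64 = 12.82 in⁴
At the buckling limit P_cr = P = 7.140×10^4 lb
From P_cr = π²EI/(K·L)²:  L = (1/K)·√(π²EI/P_cr) = (1/2)·√(π²×1.64×10^7×12.82/7.140×10^4)
L = 85.2 in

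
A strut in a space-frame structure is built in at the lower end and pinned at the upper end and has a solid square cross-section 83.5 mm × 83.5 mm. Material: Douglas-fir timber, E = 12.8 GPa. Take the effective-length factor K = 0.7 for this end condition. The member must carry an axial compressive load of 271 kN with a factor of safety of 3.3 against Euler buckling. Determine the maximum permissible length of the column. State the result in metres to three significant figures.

L_max ≈ 1.08 m

I = a⁴/12 = 83.5⁴/12 = 4.051×10^6 mm⁴
I = 4.051×10^-6 m⁴
Required critical load P_cr = n·P = 3.3 × 271 = 894.3 kN = 8.943×10^5 N
From P_cr = π²EI/(K·L)²:  L = (1/K)·√(π²EI/P_cr) = (1/0.7)·√(π²×1.28×10^10×4.051×10^-6/8.943×10^5)
L = 1.08 m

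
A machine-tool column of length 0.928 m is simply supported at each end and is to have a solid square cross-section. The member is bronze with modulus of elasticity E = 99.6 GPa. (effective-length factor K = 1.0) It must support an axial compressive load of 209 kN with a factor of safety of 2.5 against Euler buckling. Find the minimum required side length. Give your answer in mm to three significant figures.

a ≈ 48.4 mm

Required P_cr = n·P = 2.5 × 209 = 522.5 kN
L_e = K·L = 1 × 0.928 = 0.9280 m
Required I = P_cr·L_e²/(π²E) = 5.225×10^5 × 0.9280² / (π² × 9.96×10^10) = 4.577×10^-7 m⁴
I_req = 4.577×10^5 mm⁴
Solid square: I = a⁴/12  ⇒  a = (12I)^(1/4) = (12×4.577×10^5)^(1/4) = 48.4 mm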